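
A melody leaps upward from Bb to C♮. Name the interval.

major second

Counting letters B–C gives a second.
Bb→C = 2 semitones, exactly the major second.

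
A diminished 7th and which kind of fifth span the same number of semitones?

A diminished seventh spans 9 semitones.
A fifth spanning 9 semitones is doubly augmented (the perfect fifth is 7).

doubly augmented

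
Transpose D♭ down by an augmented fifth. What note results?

A fifth below D lands on the letter G.
An augmented fifth spans 8 semitones, so Db moves to pitch class 5. On the letter G that is Gbb.

Gbb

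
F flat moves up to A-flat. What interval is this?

major third

Counting letters F–G–A gives a third.
Fb→Ab = 4 semitones, exactly the major third.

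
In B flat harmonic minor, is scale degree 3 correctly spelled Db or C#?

Db

Each scale degree takes a distinct letter name. Degree 3 of a scale on B must use the letter D.
Db and C# are enharmonically the same pitch, but only Db uses the letter D, so it is the correct spelling here.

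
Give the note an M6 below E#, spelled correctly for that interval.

G#

E down a major sixth is G, so the target letter is G.
From E#, a major sixth is 9 semitones down: G#.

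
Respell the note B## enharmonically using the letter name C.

C#

B## is pitch class 1. The letter C alone is pitch class 0.
To reach pitch class 1 from C requires an offset of +1 semitone, i.e. sharp: C#.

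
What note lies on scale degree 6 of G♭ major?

Eb

Degree 6 takes the letter 5 steps above G, which is E.
In major, degree 6 sits 9 semitones above the tonic. Gb + 9 semitones is pitch class 3, spelled on E as Eb.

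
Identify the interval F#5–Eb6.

The letter names run F→E, a span of 6 letter steps, so the interval is some kind of seventh.
F# to Eb is 9 semitones. A major seventh is 11, so 9 makes it diminished.

diminished seventh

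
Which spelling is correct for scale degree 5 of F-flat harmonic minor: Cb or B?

Each scale degree takes a distinct letter name. Degree 5 of a scale on F must use the letter C.
Cb and B are enharmonically the same pitch, but only Cb uses the letter C, so it is the correct spelling here.

Cb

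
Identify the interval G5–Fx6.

The letter names run G→F, a span of 6 letter steps, so the interval is some kind of seventh.
G to F## is 12 semitones. A major seventh is 11, so 12 makes it augmented.

augmented seventh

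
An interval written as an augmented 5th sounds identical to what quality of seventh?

doubly diminished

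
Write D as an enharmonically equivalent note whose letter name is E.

Ebb

Plain E sits 2 semitones above D, so on the letter E the same pitch needs a double flat: Ebb.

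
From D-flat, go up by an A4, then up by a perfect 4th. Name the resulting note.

An augmented fourth up from Db is G (letter G, 6 semitones up).
A perfect fourth up from G is C (letter C, 5 semitones up).

C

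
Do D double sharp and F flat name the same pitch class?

D## is pitch class 4; Fb is pitch class 4.
All spellings map to pitch class 4, so they are enharmonically equivalent.

Yes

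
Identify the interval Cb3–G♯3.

Counting letters C–D–E–F–G gives a fifth.
Cb→G# = 9 semitones, 2 wider than the perfect fifth (7), so doubly augmented.

doubly augmented fifth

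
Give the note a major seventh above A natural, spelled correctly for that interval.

A up a major seventh is G#, so the target letter is G.
From A, a major seventh is 11 semitones up: G#.

G#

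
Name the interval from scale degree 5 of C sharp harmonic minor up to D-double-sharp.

augmented fifth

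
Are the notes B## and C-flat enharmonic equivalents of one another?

B## is pitch class 1; Cb is pitch class 11.
The pitch classes differ (1 vs. 11), so they are not enharmonic equivalents.

No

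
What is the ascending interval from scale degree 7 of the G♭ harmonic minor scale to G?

Scale degree 7 of Gb harmonic minor is F.
F up to G: letters F→G make it a second; 2 semitones makes it major.

major second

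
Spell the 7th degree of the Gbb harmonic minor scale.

Fb

Degree 7 takes the letter 6 steps above G, which is F.
In harmonic minor, degree 7 sits 11 semitones above the tonic. Gbb + 11 semitones is pitch class 4, spelled on F as Fb.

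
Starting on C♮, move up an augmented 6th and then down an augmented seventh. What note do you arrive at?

An augmented sixth up from C is A# (letter A, 10 semitones up).
An augmented seventh down from A# is Bb (letter B, 12 semitones down).

Bb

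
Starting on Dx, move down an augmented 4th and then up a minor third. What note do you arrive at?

An augmented fourth down from D## is A# (letter A, 6 semitones down).
A minor third up from A# is C# (letter C, 3 semitones up).

C#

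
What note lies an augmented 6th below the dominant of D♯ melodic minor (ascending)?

The dominant of D# melodic minor (ascending) is A#.
An augmented sixth (10 semitones) below A# lands on the letter C, giving C.

C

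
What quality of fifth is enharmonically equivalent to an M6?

A major sixth spans 9 semitones.
A fifth spanning 9 semitones is doubly augmented (the perfect fifth is 7).

doubly augmented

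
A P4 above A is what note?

D

A fourth above A lands on the letter D.
A perfect fourth spans 5 semitones, so A moves to pitch class 2. On the letter D that is D.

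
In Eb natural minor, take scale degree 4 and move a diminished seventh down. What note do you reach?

Scale degree 4 of Eb natural minor is Ab.
A diminished seventh (9 semitones) below Ab lands on the letter B, giving B.

B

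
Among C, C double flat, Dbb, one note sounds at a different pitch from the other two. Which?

Cbb

In 12-tone equal temperament, enharmonic equivalents share a pitch class. C is pitch class 0; Cbb is pitch class 10; Dbb is pitch class 0.
C and Dbb share pitch class 0, while Cbb is pitch class 10.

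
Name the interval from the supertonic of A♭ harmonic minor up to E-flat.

The supertonic of Ab harmonic minor is Bb.
Bb up to Eb: letters B→E make it a fourth; 5 semitones makes it perfect.

perfect fourth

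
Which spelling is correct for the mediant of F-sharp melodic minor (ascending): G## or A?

Each scale degree takes a distinct letter name. Degree 3 of a scale on F must use the letter A.
A and G## are enharmonically the same pitch, but only A uses the letter A, so it is the correct spelling here.

A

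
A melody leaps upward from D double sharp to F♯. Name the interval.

diminished third

Counting letters D–E–F gives a third.
D##→F# = 2 semitones, 2 narrower than the major third (4), so diminished.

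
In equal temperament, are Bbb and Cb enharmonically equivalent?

No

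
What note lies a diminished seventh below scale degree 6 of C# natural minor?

Scale degree 6 of C# natural minor is A.
A diminished seventh (9 semitones) below A lands on the letter B, giving B#.

B#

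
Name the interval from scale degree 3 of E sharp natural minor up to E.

Scale degree 3 of E# natural minor is G#.
G# up to E: letters G→E make it a sixth; 8 semitones makes it minor.

minor sixth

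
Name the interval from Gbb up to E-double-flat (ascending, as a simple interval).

The letter names run G→E, a span of 5 letter steps, so the interval is some kind of sixth.
Gbb to Ebb is 9 semitones. A major sixth is 9, so 9 makes it major.

major sixth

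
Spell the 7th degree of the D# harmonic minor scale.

C##

The D# harmonic minor scale runs D# E# F# G# A# B C##.
Degree 7 is C##.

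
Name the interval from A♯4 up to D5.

The letter names run A→D, a span of 3 letter steps, so the interval is some kind of fourth.
A# to D is 4 semitones. A perfect fourth is 5, so 4 makes it diminished.

diminished fourth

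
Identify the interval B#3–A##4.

major seventh

Counting letters B–C–D–E–F–G–A gives a seventh.
B#→A## = 11 semitones, exactly the major seventh.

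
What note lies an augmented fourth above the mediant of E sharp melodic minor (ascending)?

C##

The mediant of E# melodic minor (ascending) is G#.
An augmented fourth (6 semitones) above G# lands on the letter C, giving C##.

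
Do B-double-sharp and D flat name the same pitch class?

Yes

B## is pitch class 1; Db is pitch class 1.
All spellings map to pitch class 1, so they are enharmonically equivalent.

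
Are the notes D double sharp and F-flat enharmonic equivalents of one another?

D## is pitch class 4; Fb is pitch class 4.
All spellings map to pitch class 4, so they are enharmonically equivalent.

Yes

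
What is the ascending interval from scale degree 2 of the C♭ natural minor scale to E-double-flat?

minor second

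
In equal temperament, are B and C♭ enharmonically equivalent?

Yes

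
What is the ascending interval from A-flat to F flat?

minor sixth

The letter names run A→F, a span of 5 letter steps, so the interval is some kind of sixth.
Ab to Fb is 8 semitones. A major sixth is 9, so 8 makes it minor.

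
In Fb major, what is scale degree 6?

Db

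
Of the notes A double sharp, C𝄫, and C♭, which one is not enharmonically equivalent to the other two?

Cbb

In 12-tone equal temperament, enharmonic equivalents share a pitch class. A## is pitch class 11; Cbb is pitch class 10; Cb is pitch class 11.
A## and Cb share pitch class 11, while Cbb is pitch class 10.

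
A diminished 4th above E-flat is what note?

Abb

E up a perfect fourth is A, so the target letter is A.
From Eb, a diminished fourth is 4 semitones up: Abb.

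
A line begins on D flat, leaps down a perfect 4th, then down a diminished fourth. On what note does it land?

E

A perfect fourth down from Db is Ab (letter A, 5 semitones down).
A diminished fourth down from Ab is E (letter E, 4 semitones down).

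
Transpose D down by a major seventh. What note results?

Eb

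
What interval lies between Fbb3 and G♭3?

augmented second

Counting letters F–G gives a second.
Fbb→Gb = 3 semitones, 1 wider than the major second (2), so augmented.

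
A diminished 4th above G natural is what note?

Cb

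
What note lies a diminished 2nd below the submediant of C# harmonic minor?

G##

The submediant of C# harmonic minor is A.
A diminished second (0 semitones) below A lands on the letter G, giving G##.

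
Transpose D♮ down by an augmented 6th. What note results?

Fb

A sixth below D lands on the letter F.
An augmented sixth spans 10 semitones, so D moves to pitch class 4. On the letter F that is Fb.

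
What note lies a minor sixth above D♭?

Bbb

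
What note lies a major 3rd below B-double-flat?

B down a major third is G, so the target letter is G.
From Bbb, a major third is 4 semitones down: Gbb.

Gbb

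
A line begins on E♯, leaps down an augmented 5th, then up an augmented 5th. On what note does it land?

E#

An augmented fifth down from E# is A (letter A, 8 semitones down).
An augmented fifth up from A is E# (letter E, 8 semitones up).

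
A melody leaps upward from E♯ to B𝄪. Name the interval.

The letter names run E→B, a span of 4 letter steps, so the interval is some kind of fifth.
E# to B## is 8 semitones. A perfect fifth is 7, so 8 makes it augmented.

augmented fifth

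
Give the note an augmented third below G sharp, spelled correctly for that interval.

Eb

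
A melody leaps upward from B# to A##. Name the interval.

major seventh

Counting letters B–C–D–E–F–G–A gives a seventh.
B#→A## = 11 semitones, exactly the major seventh.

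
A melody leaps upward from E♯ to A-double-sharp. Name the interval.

The letter names run E→A, a span of 3 letter steps, so the interval is some kind of fourth.
E# to A## is 6 semitones. A perfect fourth is 5, so 6 makes it augmented.

augmented fourth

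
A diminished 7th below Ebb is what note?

E down a major seventh is F, so the target letter is F.
From Ebb, a diminished seventh is 9 semitones down: F.

F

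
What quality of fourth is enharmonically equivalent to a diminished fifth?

augmented

A diminished fifth spans 6 semitones.
A fourth spanning 6 semitones is augmented (the perfect fourth is 5).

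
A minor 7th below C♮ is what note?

D

C down a major seventh is Db, so the target letter is D.
From C, a minor seventh is 10 semitones down: D.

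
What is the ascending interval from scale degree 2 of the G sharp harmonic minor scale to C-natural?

Scale degree 2 of G# harmonic minor is A#.
A# up to C: letters A→C make it a third; 2 semitones makes it diminished.

diminished third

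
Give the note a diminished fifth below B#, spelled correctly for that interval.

E##

A fifth below B lands on the letter E.
A diminished fifth spans 6 semitones, so B# moves to pitch class 6. On the letter E that is E##.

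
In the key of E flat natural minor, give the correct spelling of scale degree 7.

Db

The Eb natural minor scale runs Eb F Gb Ab Bb Cb Db.
Degree 7 is Db.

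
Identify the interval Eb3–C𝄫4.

The letter names run E→C, a span of 5 letter steps, so the interval is some kind of sixth.
Eb to Cbb is 7 semitones. A major sixth is 9, so 7 makes it diminished.

diminished sixth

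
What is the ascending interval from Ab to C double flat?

diminished third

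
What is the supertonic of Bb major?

Degree 2 takes the letter 1 step above B, which is C.
In major, degree 2 sits 2 semitones above the tonic. Bb + 2 semitones is pitch class 0, spelled on C as C.

C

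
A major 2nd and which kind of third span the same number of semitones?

A major second spans 2 semitones.
A third spanning 2 semitones is diminished (the major third is 4).

diminished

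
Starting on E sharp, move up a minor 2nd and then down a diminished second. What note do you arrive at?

E##

A minor second up from E# is F# (letter F, 1 semitone up).
A diminished second down from F# is E## (letter E, 0 semitones down).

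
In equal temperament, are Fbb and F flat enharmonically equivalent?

No

Two spellings are enharmonically equivalent only if they share a pitch class.
Here Fbb → 3, Fb → 4; 3 ≠ 4, so they are not.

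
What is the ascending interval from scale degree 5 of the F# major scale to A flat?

Scale degree 5 of F# major is C#.
C# up to Ab: letters C→A make it a sixth; 7 semitones makes it diminished.

diminished sixth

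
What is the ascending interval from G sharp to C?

The letter names run G→C, a span of 3 letter steps, so the interval is some kind of fourth.
G# to C is 4 semitones. A perfect fourth is 5, so 4 makes it diminished.

diminished fourth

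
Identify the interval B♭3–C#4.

augmented second

Counting letters B–C gives a second.
Bb→C# = 3 semitones, 1 wider than the major second (2), so augmented.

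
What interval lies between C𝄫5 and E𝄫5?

major third

Counting letters C–D–E gives a third.
Cbb→Ebb = 4 semitones, exactly the major third.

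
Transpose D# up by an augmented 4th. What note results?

A fourth above D lands on the letter G.
An augmented fourth spans 6 semitones, so D# moves to pitch class 9. On the letter G that is G##.

G##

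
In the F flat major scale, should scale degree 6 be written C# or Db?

Db

Each scale degree takes a distinct letter name. Degree 6 of a scale on F must use the letter D.
Db and C# are enharmonically the same pitch, but only Db uses the letter D, so it is the correct spelling here.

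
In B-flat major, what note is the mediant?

Degree 3 takes the letter 2 steps above B, which is D.
In major, degree 3 sits 4 semitones above the tonic. Bb + 4 semitones is pitch class 2, spelled on D as D.

D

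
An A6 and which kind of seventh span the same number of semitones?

minor

An augmented sixth spans 10 semitones.
A seventh spanning 10 semitones is minor (the major seventh is 11).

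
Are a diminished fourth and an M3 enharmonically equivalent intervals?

Yes

A diminished fourth spans 4 semitones; a major third spans 4.
They are enharmonically equivalent.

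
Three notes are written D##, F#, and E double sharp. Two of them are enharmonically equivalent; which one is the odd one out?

D##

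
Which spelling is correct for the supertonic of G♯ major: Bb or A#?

Each scale degree takes a distinct letter name. Degree 2 of a scale on G must use the letter A.
A# and Bb are enharmonically the same pitch, but only A# uses the letter A, so it is the correct spelling here.

A#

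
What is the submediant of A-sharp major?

Degree 6 takes the letter 5 steps above A, which is F.
In major, degree 6 sits 9 semitones above the tonic. A# + 9 semitones is pitch class 7, spelled on F as F##.

F##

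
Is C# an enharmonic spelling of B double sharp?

Yes

C# = pitch class 1 and B## = pitch class 1 — the same pitch class, so they are enharmonic equivalents.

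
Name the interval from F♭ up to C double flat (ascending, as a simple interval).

diminished fifth

Counting letters F–G–A–B–C gives a fifth.
Fb→Cbb = 6 semitones, 1 narrower than the perfect fifth (7), so diminished.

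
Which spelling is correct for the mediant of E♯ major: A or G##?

G##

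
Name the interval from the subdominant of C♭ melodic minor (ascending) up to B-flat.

The subdominant of Cb melodic minor (ascending) is Fb.
Fb up to Bb: letters F→B make it a fourth; 6 semitones makes it augmented.

augmented fourth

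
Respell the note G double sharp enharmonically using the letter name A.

A

G## is pitch class 9. The letter A alone is pitch class 9.
Pitch class 9 on A needs no accidental: A.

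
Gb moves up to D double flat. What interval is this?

Counting letters G–A–B–C–D gives a fifth.
Gb→Dbb = 6 semitones, 1 narrower than the perfect fifth (7), so diminished.

diminished fifth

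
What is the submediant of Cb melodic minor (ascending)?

Ab

Degree 6 takes the letter 5 steps above C, which is A.
In melodic minor (ascending), degree 6 sits 9 semitones above the tonic. Cb + 9 semitones is pitch class 8, spelled on A as Ab.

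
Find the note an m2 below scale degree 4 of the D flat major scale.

Scale degree 4 of Db major is Gb.
A minor second (1 semitone) below Gb lands on the letter F, giving F.

F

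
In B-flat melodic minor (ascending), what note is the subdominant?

The Bb melodic minor (ascending) scale runs Bb C Db Eb F G A.
Degree 4 is Eb.

Eb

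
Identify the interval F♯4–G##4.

Counting letters F–G gives a second.
F#→G## = 3 semitones, 1 wider than the major second (2), so augmented.

augmented second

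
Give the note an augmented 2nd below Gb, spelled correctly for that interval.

G down a major second is F, so the target letter is F.
From Gb, an augmented second is 3 semitones down: Fbb.

Fbb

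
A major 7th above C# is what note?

C up a major seventh is B, so the target letter is B.
From C#, a major seventh is 11 semitones up: B#.

B#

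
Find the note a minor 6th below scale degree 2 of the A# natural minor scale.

Scale degree 2 of A# natural minor is B#.
A minor sixth (8 semitones) below B# lands on the letter D, giving D##.

D##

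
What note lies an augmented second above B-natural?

C##

A second above B lands on the letter C.
An augmented second spans 3 semitones, so B moves to pitch class 2. On the letter C that is C##.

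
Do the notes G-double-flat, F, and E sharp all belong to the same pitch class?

Yes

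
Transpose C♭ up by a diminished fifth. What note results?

Gbb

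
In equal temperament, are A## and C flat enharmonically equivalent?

Yes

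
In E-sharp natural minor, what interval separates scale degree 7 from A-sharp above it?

Scale degree 7 of E# natural minor is D#.
D# up to A#: letters D→A make it a fifth; 7 semitones makes it perfect.

perfect fifth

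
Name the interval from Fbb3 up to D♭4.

augmented sixth

Counting letters F–G–A–B–C–D gives a sixth.
Fbb→Db = 10 semitones, 1 wider than the major sixth (9), so augmented.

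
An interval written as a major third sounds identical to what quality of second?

A major third spans 4 semitones.
A second spanning 4 semitones is doubly augmented (the major second is 2).

doubly augmented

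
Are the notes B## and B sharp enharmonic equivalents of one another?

No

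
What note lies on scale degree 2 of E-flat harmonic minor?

F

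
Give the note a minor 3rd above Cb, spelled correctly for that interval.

A third above C lands on the letter E.
A minor third spans 3 semitones, so Cb moves to pitch class 2. On the letter E that is Ebb.

Ebb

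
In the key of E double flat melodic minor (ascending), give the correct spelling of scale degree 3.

Gbb

Degree 3 takes the letter 2 steps above E, which is G.
In melodic minor (ascending), degree 3 sits 3 semitones above the tonic. Ebb + 3 semitones is pitch class 5, spelled on G as Gbb.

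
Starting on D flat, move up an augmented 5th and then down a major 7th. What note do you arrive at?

An augmented fifth up from Db is A (letter A, 8 semitones up).
A major seventh down from A is Bb (letter B, 11 semitones down).

Bb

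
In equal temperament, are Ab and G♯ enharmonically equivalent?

Yes

Ab = pitch class 8 and G# = pitch class 8 — the same pitch class, so they are enharmonic equivalents.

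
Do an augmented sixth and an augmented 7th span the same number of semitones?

No

An augmented sixth spans 10 semitones; an augmented seventh spans 12.
The spans differ, so they are not enharmonic equivalents.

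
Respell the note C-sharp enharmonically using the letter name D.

Db

Plain D sits 1 semitone above C#, so on the letter D the same pitch needs a flat: Db.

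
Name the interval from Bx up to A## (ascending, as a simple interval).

Counting letters B–C–D–E–F–G–A gives a seventh.
B##→A## = 10 semitones, 1 narrower than the major seventh (11), so minor.

minor seventh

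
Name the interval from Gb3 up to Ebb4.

minor sixth

The letter names run G→E, a span of 5 letter steps, so the interval is some kind of sixth.
Gb to Ebb is 8 semitones. A major sixth is 9, so 8 makes it minor.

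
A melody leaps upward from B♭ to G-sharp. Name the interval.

Counting letters B–C–D–E–F–G gives a sixth.
Bb→G# = 10 semitones, 1 wider than the major sixth (9), so augmented.

augmented sixth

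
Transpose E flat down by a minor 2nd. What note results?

D

E down a major second is D, so the target letter is D.
From Eb, a minor second is 1 semitone down: D.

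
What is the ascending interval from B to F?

Counting letters B–C–D–E–F gives a fifth.
B→F = 6 semitones, 1 narrower than the perfect fifth (7), so diminished.

diminished fifth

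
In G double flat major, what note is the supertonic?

Degree 2 takes the letter 1 step above G, which is A.
In major, degree 2 sits 2 semitones above the tonic. Gbb + 2 semitones is pitch class 7, spelled on A as Abb.

Abb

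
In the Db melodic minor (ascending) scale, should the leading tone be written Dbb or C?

C

Each scale degree takes a distinct letter name. Degree 7 of a scale on D must use the letter C.
C and Dbb are enharmonically the same pitch, but only C uses the letter C, so it is the correct spelling here.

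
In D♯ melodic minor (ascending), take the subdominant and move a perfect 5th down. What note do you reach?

The subdominant of D# melodic minor (ascending) is G#.
A perfect fifth (7 semitones) below G# lands on the letter C, giving C#.

C#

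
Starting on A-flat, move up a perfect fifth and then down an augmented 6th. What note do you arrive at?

Gbb

A perfect fifth up from Ab is Eb (letter E, 7 semitones up).
An augmented sixth down from Eb is Gbb (letter G, 10 semitones down).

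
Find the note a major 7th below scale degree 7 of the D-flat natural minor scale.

Scale degree 7 of Db natural minor is Cb.
A major seventh (11 semitones) below Cb lands on the letter D, giving Dbb.

Dbb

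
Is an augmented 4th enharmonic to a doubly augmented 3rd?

Yes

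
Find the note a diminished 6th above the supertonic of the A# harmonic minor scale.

G

The supertonic of A# harmonic minor is B#.
A diminished sixth (7 semitones) above B# lands on the letter G, giving G.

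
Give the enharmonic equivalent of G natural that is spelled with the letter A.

Plain A sits 2 semitones above G, so on the letter A the same pitch needs a double flat: Abb.

Abb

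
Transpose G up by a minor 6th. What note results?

G up a major sixth is E, so the target letter is E.
From G, a minor sixth is 8 semitones up: Eb.

Eb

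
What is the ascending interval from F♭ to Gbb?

minor second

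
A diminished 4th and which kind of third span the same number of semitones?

A diminished fourth spans 4 semitones.
A third spanning 4 semitones is major (the major third is 4).

major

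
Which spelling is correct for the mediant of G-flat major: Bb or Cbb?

Bb

Each scale degree takes a distinct letter name. Degree 3 of a scale on G must use the letter B.
Bb and Cbb are enharmonically the same pitch, but only Bb uses the letter B, so it is the correct spelling here.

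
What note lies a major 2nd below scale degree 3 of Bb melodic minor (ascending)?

Cb

Scale degree 3 of Bb melodic minor (ascending) is Db.
A major second (2 semitones) below Db lands on the letter C, giving Cb.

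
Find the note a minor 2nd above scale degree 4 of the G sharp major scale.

Scale degree 4 of G# major is C#.
A minor second (1 semitone) above C# lands on the letter D, giving D.

D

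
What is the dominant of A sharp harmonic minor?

Degree 5 takes the letter 4 steps above A, which is E.
In harmonic minor, degree 5 sits 7 semitones above the tonic. A# + 7 semitones is pitch class 5, spelled on E as E#.

E#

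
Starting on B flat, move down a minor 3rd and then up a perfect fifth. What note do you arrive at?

D

A minor third down from Bb is G (letter G, 3 semitones down).
A perfect fifth up from G is D (letter D, 7 semitones up).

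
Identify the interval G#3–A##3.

augmented second

The letter names run G→A, a span of 1 letter step, so the interval is some kind of second.
G# to A## is 3 semitones. A major second is 2, so 3 makes it augmented.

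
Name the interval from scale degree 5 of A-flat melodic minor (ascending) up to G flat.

Scale degree 5 of Ab melodic minor (ascending) is Eb.
Eb up to Gb: letters E→G make it a third; 3 semitones makes it minor.

minor third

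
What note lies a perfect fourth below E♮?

B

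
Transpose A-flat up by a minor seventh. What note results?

Gb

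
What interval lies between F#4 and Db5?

The letter names run F→D, a span of 5 letter steps, so the interval is some kind of sixth.
F# to Db is 7 semitones. A major sixth is 9, so 7 makes it diminished.

diminished sixth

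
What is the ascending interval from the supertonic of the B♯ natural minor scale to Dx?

major second

The supertonic of B# natural minor is C##.
C## up to D##: letters C→D make it a second; 2 semitones makes it major.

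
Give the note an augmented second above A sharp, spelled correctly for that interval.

A second above A lands on the letter B.
An augmented second spans 3 semitones, so A# moves to pitch class 1. On the letter B that is B##.

B##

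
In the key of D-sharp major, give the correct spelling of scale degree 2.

E#

Degree 2 takes the letter 1 step above D, which is E.
In major, degree 2 sits 2 semitones above the tonic. D# + 2 semitones is pitch class 5, spelled on E as E#.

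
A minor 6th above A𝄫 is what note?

Fbb

A sixth above A lands on the letter F.
A minor sixth spans 8 semitones, so Abb moves to pitch class 3. On the letter F that is Fbb.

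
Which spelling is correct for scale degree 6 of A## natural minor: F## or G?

F##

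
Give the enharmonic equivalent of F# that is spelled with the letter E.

Plain E sits 2 semitones below F#, so on the letter E the same pitch needs a double sharp: E##.

E##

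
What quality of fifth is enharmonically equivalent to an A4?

diminished

An augmented fourth spans 6 semitones.
A fifth spanning 6 semitones is diminished (the perfect fifth is 7).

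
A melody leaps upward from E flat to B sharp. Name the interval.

doubly augmented fifth

The letter names run E→B, a span of 4 letter steps, so the interval is some kind of fifth.
Eb to B# is 9 semitones. A perfect fifth is 7, so 9 makes it doubly augmented.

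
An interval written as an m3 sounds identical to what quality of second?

augmented

A minor third spans 3 semitones.
A second spanning 3 semitones is augmented (the major second is 2).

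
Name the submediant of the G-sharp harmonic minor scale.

E

Degree 6 takes the letter 5 steps above G, which is E.
In harmonic minor, degree 6 sits 8 semitones above the tonic. G# + 8 semitones is pitch class 4, spelled on E as E.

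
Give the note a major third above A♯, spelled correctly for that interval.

C##

A up a major third is C#, so the target letter is C.
From A#, a major third is 4 semitones up: C##.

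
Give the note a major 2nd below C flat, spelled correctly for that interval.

C down a major second is Bb, so the target letter is B.
From Cb, a major second is 2 semitones down: Bbb.

Bbb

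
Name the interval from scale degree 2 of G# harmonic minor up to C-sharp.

minor third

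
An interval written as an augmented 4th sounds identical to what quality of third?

doubly augmented

An augmented fourth spans 6 semitones.
A third spanning 6 semitones is doubly augmented (the major third is 4).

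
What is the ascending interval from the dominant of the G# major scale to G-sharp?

The dominant of G# major is D#.
D# up to G#: letters D→G make it a fourth; 5 semitones makes it perfect.

perfect fourth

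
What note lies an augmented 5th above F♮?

A fifth above F lands on the letter C.
An augmented fifth spans 8 semitones, so F moves to pitch class 1. On the letter C that is C#.

C#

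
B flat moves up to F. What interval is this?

perfect fifth

Counting letters B–C–D–E–F gives a fifth.
Bb→F = 7 semitones, exactly the perfect fifth.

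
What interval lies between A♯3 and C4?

diminished third

The letter names run A→C, a span of 2 letter steps, so the interval is some kind of third.
A# to C is 2 semitones. A major third is 4, so 2 makes it diminished.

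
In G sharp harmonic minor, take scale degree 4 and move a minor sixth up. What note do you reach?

A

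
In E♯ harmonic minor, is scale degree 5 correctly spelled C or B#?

Each scale degree takes a distinct letter name. Degree 5 of a scale on E must use the letter B.
B# and C are enharmonically the same pitch, but only B# uses the letter B, so it is the correct spelling here.

B#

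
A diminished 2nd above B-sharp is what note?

B up a major second is C#, so the target letter is C.
From B#, a diminished second is 0 semitones up: C.

C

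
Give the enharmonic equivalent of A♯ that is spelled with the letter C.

A# is pitch class 10. The letter C alone is pitch class 0.
To reach pitch class 10 from C requires an offset of -2 semitones, i.e. double flat: Cbb.

Cbb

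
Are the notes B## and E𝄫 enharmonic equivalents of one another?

B## is pitch class 1; Ebb is pitch class 2.
The pitch classes differ (1 vs. 2), so they are not enharmonic equivalents.

No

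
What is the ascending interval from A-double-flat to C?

The letter names run A→C, a span of 2 letter steps, so the interval is some kind of third.
Abb to C is 5 semitones. A major third is 4, so 5 makes it augmented.

augmented third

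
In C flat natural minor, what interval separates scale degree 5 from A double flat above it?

minor second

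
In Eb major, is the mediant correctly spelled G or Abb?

Each scale degree takes a distinct letter name. Degree 3 of a scale on E must use the letter G.
G and Abb are enharmonically the same pitch, but only G uses the letter G, so it is the correct spelling here.

G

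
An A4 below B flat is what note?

Fb

B down a perfect fourth is F#, so the target letter is F.
From Bb, an augmented fourth is 6 semitones down: Fb.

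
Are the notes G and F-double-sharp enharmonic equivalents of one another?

Yes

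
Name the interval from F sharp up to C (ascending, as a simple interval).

The letter names run F→C, a span of 4 letter steps, so the interval is some kind of fifth.
F# to C is 6 semitones. A perfect fifth is 7, so 6 makes it diminished.

diminished fifth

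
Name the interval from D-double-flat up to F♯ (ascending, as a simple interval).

The letter names run D→F, a span of 2 letter steps, so the interval is some kind of third.
Dbb to F# is 6 semitones. A major third is 4, so 6 makes it doubly augmented.

doubly augmented third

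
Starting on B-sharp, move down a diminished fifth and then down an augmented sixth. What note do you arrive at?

A diminished fifth down from B# is E## (letter E, 6 semitones down).
An augmented sixth down from E## is G# (letter G, 10 semitones down).

G#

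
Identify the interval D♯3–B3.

The letter names run D→B, a span of 5 letter steps, so the interval is some kind of sixth.
D# to B is 8 semitones. A major sixth is 9, so 8 makes it minor.

minor sixth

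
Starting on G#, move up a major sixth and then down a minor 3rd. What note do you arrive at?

A major sixth up from G# is E# (letter E, 9 semitones up).
A minor third down from E# is C## (letter C, 3 semitones down).

C##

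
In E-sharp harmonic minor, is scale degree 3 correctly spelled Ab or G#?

G#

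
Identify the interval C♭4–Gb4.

perfect fifth

The letter names run C→G, a span of 4 letter steps, so the interval is some kind of fifth.
Cb to Gb is 7 semitones. A perfect fifth is 7, so 7 makes it perfect.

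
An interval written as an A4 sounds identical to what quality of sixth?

An augmented fourth spans 6 semitones.
A sixth spanning 6 semitones is doubly diminished (the major sixth is 9).

doubly diminished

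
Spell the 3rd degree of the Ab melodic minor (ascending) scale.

Degree 3 takes the letter 2 steps above A, which is C.
In melodic minor (ascending), degree 3 sits 3 semitones above the tonic. Ab + 3 semitones is pitch class 11, spelled on C as Cb.

Cb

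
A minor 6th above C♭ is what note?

Abb

A sixth above C lands on the letter A.
A minor sixth spans 8 semitones, so Cb moves to pitch class 7. On the letter A that is Abb.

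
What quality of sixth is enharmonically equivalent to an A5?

minor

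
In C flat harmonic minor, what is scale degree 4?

The Cb harmonic minor scale runs Cb Db Ebb Fb Gb Abb Bb.
Degree 4 is Fb.

Fb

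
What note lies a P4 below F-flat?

Cb

A fourth below F lands on the letter C.
A perfect fourth spans 5 semitones, so Fb moves to pitch class 11. On the letter C that is Cb.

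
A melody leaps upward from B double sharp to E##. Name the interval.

perfect fourth

The letter names run B→E, a span of 3 letter steps, so the interval is some kind of fourth.
B## to E## is 5 semitones. A perfect fourth is 5, so 5 makes it perfect.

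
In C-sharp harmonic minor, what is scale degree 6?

A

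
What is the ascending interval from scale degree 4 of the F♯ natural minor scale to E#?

augmented fourth

Scale degree 4 of F# natural minor is B.
B up to E#: letters B→E make it a fourth; 6 semitones makes it augmented.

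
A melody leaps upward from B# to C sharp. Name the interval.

minor second

The letter names run B→C, a span of 1 letter step, so the interval is some kind of second.
B# to C# is 1 semitone. A major second is 2, so 1 makes it minor.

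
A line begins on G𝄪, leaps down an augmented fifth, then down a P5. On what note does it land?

An augmented fifth down from G## is C# (letter C, 8 semitones down).
A perfect fifth down from C# is F# (letter F, 7 semitones down).

F#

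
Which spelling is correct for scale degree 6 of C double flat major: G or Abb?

Abb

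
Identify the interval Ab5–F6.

Counting letters A–B–C–D–E–F gives a sixth.
Ab→F = 9 semitones, exactly the major sixth.

major sixth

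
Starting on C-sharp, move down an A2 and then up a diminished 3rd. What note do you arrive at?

Dbb

An augmented second down from C# is Bb (letter B, 3 semitones down).
A diminished third up from Bb is Dbb (letter D, 2 semitones up).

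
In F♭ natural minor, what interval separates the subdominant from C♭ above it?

The subdominant of Fb natural minor is Bbb.
Bbb up to Cb: letters B→C make it a second; 2 semitones makes it major.

major second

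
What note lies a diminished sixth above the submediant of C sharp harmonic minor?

Fb

The submediant of C# harmonic minor is A.
A diminished sixth (7 semitones) above A lands on the letter F, giving Fb.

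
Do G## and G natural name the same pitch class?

G## is pitch class 9; G is pitch class 7.
The pitch classes differ (9 vs. 7), so they are not enharmonic equivalents.

No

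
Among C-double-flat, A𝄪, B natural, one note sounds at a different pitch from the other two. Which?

Cbb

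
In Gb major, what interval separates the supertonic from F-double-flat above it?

diminished sixth

The supertonic of Gb major is Ab.
Ab up to Fbb: letters A→F make it a sixth; 7 semitones makes it diminished.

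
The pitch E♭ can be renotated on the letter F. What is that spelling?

Plain F sits 2 semitones above Eb, so on the letter F the same pitch needs a double flat: Fbb.

Fbb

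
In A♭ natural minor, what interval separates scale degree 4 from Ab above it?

Scale degree 4 of Ab natural minor is Db.
Db up to Ab: letters D→A make it a fifth; 7 semitones makes it perfect.

perfect fifth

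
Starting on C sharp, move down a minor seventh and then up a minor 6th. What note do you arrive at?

B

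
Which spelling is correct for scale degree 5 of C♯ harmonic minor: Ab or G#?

Each scale degree takes a distinct letter name. Degree 5 of a scale on C must use the letter G.
G# and Ab are enharmonically the same pitch, but only G# uses the letter G, so it is the correct spelling here.

G#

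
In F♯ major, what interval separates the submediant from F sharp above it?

minor third

The submediant of F# major is D#.
D# up to F#: letters D→F make it a third; 3 semitones makes it minor.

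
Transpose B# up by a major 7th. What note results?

A seventh above B lands on the letter A.
A major seventh spans 11 semitones, so B# moves to pitch class 11. On the letter A that is A##.

A##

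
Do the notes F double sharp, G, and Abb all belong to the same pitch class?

Yes

F## = pitch class 7 and G = pitch class 7 and Abb = pitch class 7 — the same pitch class, so they are enharmonic equivalents.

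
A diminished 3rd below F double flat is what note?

Db

A third below F lands on the letter D.
A diminished third spans 2 semitones, so Fbb moves to pitch class 1. On the letter D that is Db.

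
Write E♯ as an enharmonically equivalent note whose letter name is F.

Plain F sits at the same pitch as E#, so on the letter F the same pitch needs a natural: F.

F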